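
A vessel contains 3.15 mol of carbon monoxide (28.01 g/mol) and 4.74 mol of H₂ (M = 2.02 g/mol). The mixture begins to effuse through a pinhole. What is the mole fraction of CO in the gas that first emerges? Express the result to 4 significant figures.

Rate_i ∝ x_i/√M_i (Graham's law weighted by mole fraction), so the effusate composition follows n_i/√M_i.
x_CO(eff) = (n_CO/√M_CO) / (n_CO/√M_CO + n_H₂/√M_H₂)
= (3.15/√28.01) / (3.15/√28.01 + 4.74/√2.02) = 0.5952/(0.5952 + 3.335) = 0.1514.

0.1514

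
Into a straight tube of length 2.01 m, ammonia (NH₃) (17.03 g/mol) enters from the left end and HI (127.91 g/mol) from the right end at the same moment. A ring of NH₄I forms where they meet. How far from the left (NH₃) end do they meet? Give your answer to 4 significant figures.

Graham's law gives d_NH₃/d_HI = rate_NH₃/rate_HI = √(M_HI/M_NH₃) = √(127.91/17.03) = 2.741.
With d_NH₃ + d_HI = 2.01 m, d_HI = 2.01/(1 + 2.741) = 0.5373 m.
d_NH₃ = 2.01 − 0.5373 = 1.473 m.

1.473 m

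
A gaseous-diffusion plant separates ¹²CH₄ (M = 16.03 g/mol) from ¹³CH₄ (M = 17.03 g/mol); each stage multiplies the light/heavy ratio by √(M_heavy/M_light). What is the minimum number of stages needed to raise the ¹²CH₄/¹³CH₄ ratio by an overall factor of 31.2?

Single-stage factor α = √(17.03/16.03), so ln α = ½ ln(1.06238) = 0.03026.
Need α^N ≥ 31.2 ⇒ N ≥ ln(31.2) / ln α = 3.440 / 0.03026 = 113.71.
So at least 114 stages are needed.

114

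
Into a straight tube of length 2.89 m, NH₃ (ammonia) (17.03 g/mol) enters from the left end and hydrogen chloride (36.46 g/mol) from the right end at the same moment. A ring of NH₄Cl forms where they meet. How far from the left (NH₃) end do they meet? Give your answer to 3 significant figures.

1.72 m

In equal time, each gas travels a distance ∝ its rate ∝ 1/√M, so d_NH₃/d_HCl = √(M_HCl/M_NH₃) = √(36.46/17.03) = 1.463.
With d_NH₃ + d_HCl = 2.89 m, d_HCl = 2.89/(1 + 1.463) = 1.173 m.
d_NH₃ = 2.89 − 1.173 = 1.72 m.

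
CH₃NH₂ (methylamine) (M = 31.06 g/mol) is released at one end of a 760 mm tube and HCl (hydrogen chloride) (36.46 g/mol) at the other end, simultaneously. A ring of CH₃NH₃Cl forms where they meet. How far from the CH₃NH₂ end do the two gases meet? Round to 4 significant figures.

395.2 mm

In equal time, each gas travels a distance ∝ its rate ∝ 1/√M, so d_CH₃NH₂/d_HCl = √(M_HCl/M_CH₃NH₂) = √(36.46/31.06) = 1.083.
With d_CH₃NH₂ + d_HCl = 760 mm, d_HCl = 760/(1 + 1.083) = 364.8 mm.
d_CH₃NH₂ = 760 − 364.8 = 395.2 mm.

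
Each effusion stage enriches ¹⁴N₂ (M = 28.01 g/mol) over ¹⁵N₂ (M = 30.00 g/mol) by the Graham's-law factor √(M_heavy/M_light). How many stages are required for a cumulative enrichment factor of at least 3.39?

With α = √(30.00/28.01) per stage, ln α = ½ ln(1.07105) = 0.03432.
Need α^N ≥ 3.39 ⇒ N ≥ ln(3.39) / ln α = 1.221 / 0.03432 = 35.57.
Rounding up, N = 36 stages.

36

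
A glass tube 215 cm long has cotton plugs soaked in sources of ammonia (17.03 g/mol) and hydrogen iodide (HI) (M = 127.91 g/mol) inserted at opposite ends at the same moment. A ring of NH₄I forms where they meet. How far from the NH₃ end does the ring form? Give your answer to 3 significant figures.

158 cm

In equal time, each gas travels a distance ∝ its rate ∝ 1/√M, so d_NH₃/d_HI = √(M_HI/M_NH₃) = √(127.91/17.03) = 2.741.
With d_NH₃ + d_HI = 215 cm, d_HI = 215/(1 + 2.741) = 57.48 cm.
d_NH₃ = 215 − 57.48 = 158 cm.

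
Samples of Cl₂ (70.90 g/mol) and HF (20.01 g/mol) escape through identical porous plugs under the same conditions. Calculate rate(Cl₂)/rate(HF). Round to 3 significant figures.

0.531

By Graham's law, rate_Cl₂/rate_HF = √(M_HF/M_Cl₂) = √(20.01/70.90) = √0.2822 = 0.531.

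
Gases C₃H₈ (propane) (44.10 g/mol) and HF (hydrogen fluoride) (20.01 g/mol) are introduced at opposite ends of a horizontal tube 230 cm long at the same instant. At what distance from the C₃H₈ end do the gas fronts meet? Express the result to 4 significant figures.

92.57 cm

The fronts meet when d_C₃H₈ + d_HF = L with d_C₃H₈/d_HF = √(M_HF/M_C₃H₈) (Graham's law). Here √(M_HF/M_C₃H₈) = √(20.01/44.10) = 0.6736.
With d_C₃H₈ + d_HF = 230 cm, d_HF = 230/(1 + 0.6736) = 137.4 cm.
d_C₃H₈ = 230 − 137.4 = 92.57 cm.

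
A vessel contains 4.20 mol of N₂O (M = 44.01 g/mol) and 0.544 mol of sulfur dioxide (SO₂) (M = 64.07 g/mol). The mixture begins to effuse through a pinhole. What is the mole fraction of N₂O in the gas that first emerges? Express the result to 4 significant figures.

Effusion rate of each component ∝ n_i/√M_i (partial pressure × 1/√M).
So x_N₂O in the escaping gas = (n_N₂O/√M_N₂O) / Σ(n_i/√M_i)
= (4.20/√44.01) / (4.20/√44.01 + 0.544/√64.07) = 0.6331/(0.6331 + 0.06796) = 0.9031.

0.9031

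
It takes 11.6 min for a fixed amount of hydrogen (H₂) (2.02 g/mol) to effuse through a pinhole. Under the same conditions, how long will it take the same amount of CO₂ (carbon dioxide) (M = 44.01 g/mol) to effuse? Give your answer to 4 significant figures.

54.14 min

From Graham's law, t_CO₂/t_H₂ = √(M_CO₂/M_H₂) = √(44.01/2.02) = √21.79 = 4.668.
So the time for CO₂ is 11.6 × 4.668 = 54.14 min.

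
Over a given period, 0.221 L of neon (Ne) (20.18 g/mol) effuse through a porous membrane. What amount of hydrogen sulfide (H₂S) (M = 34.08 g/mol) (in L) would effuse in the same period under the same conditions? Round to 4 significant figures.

0.1701 L

Using Graham's law: rate_H₂S/rate_Ne = √(M_Ne/M_H₂S) = √(20.18/34.08) = √0.5921 = 0.7695.
So the volume for H₂S is 0.221 × 0.7695 = 0.1701 L.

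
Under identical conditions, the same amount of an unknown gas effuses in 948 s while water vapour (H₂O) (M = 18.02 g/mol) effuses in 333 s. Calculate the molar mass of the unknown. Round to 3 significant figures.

From Graham's law, t_X/t_H₂O = √(M_X/M_H₂O).
948/333 = 2.847 = √(M_X/18.02)
M_X = 18.02 × 2.847² = 18.02 × 8.105 = 146 g/mol

146 g/mol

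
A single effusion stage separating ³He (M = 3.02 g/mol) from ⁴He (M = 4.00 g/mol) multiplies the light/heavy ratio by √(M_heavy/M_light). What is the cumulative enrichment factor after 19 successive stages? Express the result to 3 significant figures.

14.4

After 19 stages the ratio has grown by (√(4.00/3.02))^19 = (4.00/3.02)^(19/2).
= 1.32450^(19/2) = 14.4.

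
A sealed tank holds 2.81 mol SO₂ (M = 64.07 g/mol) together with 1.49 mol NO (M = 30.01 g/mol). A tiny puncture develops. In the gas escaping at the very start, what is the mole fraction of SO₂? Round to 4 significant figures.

0.5635

The effusion rate of species i is ∝ p_i/√M_i ∝ n_i/√M_i.
x_SO₂(eff) = (n_SO₂/√M_SO₂) / (n_SO₂/√M_SO₂ + n_NO/√M_NO)
= (2.81/√64.07) / (2.81/√64.07 + 1.49/√30.01) = 0.3511/(0.3511 + 0.2720) = 0.5635.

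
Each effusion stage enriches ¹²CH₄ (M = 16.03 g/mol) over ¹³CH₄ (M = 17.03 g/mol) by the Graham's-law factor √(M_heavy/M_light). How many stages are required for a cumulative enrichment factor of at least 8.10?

Single-stage factor α = √(17.03/16.03), so ln α = ½ ln(1.06238) = 0.03026.
Need α^N ≥ 8.10 ⇒ N ≥ ln(8.10) / ln α = 2.092 / 0.03026 = 69.14.
Minimum whole number of stages: N = 70.

70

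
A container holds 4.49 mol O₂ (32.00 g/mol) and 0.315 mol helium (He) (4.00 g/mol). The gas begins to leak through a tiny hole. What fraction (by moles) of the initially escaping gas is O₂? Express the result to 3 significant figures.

0.834

Effusion rate of each component ∝ n_i/√M_i (partial pressure × 1/√M).
So x_O₂ in the escaping gas = (n_O₂/√M_O₂) / Σ(n_i/√M_i)
= (4.49/√32.00) / (4.49/√32.00 + 0.315/√4.00) = 0.7937/(0.7937 + 0.1575) = 0.834.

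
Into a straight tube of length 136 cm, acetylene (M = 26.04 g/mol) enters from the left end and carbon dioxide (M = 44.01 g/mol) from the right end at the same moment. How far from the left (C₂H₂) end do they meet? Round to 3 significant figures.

Graham's law gives d_C₂H₂/d_CO₂ = rate_C₂H₂/rate_CO₂ = √(M_CO₂/M_C₂H₂) = √(44.01/26.04) = 1.300.
With d_C₂H₂ + d_CO₂ = 136 cm, d_CO₂ = 136/(1 + 1.300) = 59.13 cm.
d_C₂H₂ = 136 − 59.13 = 76.9 cm.

76.9 cm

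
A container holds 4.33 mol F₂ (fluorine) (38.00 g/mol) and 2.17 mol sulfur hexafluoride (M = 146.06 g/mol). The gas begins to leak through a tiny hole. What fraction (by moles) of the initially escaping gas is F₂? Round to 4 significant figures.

0.7964

Rate_i ∝ x_i/√M_i (Graham's law weighted by mole fraction), so the effusate composition follows n_i/√M_i.
x_F₂(eff) = (n_F₂/√M_F₂) / (n_F₂/√M_F₂ + n_SF₆/√M_SF₆)
= (4.33/√38.00) / (4.33/√38.00 + 2.17/√146.06) = 0.7024/(0.7024 + 0.1796) = 0.7964.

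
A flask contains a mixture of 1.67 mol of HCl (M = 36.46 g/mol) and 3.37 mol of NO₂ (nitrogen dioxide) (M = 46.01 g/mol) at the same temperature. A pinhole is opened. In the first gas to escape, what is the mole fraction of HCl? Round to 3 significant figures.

Each component's effusion rate ∝ (its partial pressure)·(1/√M) ∝ n_i/√M_i.
x_HCl(eff) = (n_HCl/√M_HCl) / (n_HCl/√M_HCl + n_NO₂/√M_NO₂)
= (1.67/√36.46) / (1.67/√36.46 + 3.37/√46.01) = 0.2766/(0.2766 + 0.4968) = 0.358.

0.358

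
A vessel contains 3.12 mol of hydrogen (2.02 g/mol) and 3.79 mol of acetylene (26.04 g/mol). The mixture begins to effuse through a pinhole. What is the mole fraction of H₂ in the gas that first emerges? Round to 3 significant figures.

0.747

Each component's effusion rate ∝ (its partial pressure)·(1/√M) ∝ n_i/√M_i.
x_H₂(eff) = (n_H₂/√M_H₂) / (n_H₂/√M_H₂ + n_C₂H₂/√M_C₂H₂)
= (3.12/√2.02) / (3.12/√2.02 + 3.79/√26.04) = 2.195/(2.195 + 0.7427) = 0.747.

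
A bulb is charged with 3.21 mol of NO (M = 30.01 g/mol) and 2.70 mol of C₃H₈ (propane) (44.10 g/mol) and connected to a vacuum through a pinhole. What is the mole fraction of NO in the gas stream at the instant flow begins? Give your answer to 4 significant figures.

Each component's effusion rate ∝ (its partial pressure)·(1/√M) ∝ n_i/√M_i.
x_NO(eff) = (n_NO/√M_NO) / (n_NO/√M_NO + n_C₃H₈/√M_C₃H₈)
= (3.21/√30.01) / (3.21/√30.01 + 2.70/√44.10) = 0.5860/(0.5860 + 0.4066) = 0.5904.

0.5904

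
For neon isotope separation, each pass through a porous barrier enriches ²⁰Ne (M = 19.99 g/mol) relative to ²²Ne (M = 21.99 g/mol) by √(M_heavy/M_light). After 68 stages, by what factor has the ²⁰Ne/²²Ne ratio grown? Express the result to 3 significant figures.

The single-stage factor is √(M_heavy/M_light), so 68 stages give [√(21.99/19.99)]^68 = (21.99/19.99)^(68/2).
= 1.10005^34 = 25.6.

25.6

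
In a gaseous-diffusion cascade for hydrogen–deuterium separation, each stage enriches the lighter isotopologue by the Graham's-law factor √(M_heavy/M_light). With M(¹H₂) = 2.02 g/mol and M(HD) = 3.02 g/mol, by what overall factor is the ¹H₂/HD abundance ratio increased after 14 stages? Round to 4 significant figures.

16.70

Overall factor = α^14 with α = √(3.02/2.02), i.e. (3.02/2.02)^(14/2).
= 1.49505^7 = 16.70.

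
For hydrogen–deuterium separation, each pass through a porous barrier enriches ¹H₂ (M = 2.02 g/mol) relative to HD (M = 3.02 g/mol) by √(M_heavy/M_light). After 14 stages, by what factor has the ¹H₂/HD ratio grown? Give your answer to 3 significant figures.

16.7

The single-stage factor is √(M_heavy/M_light), so 14 stages give [√(3.02/2.02)]^14 = (3.02/2.02)^(14/2).
= 1.49505^7 = 16.7.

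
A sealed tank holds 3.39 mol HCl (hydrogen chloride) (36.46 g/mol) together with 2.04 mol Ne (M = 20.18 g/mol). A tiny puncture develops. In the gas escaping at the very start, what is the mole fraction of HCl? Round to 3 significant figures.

Rate_i ∝ x_i/√M_i (Graham's law weighted by mole fraction), so the effusate composition follows n_i/√M_i.
So x_HCl in the escaping gas = (n_HCl/√M_HCl) / Σ(n_i/√M_i)
= (3.39/√36.46) / (3.39/√36.46 + 2.04/√20.18) = 0.5614/(0.5614 + 0.4541) = 0.553.

0.553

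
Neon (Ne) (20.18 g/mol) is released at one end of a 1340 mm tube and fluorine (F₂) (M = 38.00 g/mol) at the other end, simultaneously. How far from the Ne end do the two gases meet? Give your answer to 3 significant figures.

775 mm

Distances travelled in equal time are proportional to diffusion rates, so d_Ne/d_F₂ = √(M_F₂/M_Ne) = √(38.00/20.18) = 1.372.
With d_Ne + d_F₂ = 1340 mm, d_F₂ = 1340/(1 + 1.372) = 564.9 mm.
d_Ne = 1340 − 564.9 = 775 mm.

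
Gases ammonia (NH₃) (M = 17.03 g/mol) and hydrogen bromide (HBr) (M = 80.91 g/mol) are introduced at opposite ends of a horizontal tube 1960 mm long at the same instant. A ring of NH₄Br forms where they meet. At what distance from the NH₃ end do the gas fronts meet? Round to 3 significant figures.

In equal time, each gas travels a distance ∝ its rate ∝ 1/√M, so d_NH₃/d_HBr = √(M_HBr/M_NH₃) = √(80.91/17.03) = 2.180.
With d_NH₃ + d_HBr = 1960 mm, d_HBr = 1960/(1 + 2.180) = 616.4 mm.
d_NH₃ = 1960 − 616.4 = 1340 mm.

1340 mm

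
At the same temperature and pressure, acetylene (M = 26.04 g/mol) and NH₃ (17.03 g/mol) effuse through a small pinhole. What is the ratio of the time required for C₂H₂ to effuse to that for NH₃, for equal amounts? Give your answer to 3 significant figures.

By Graham's law, t_C₂H₂/t_NH₃ = √(M_C₂H₂/M_NH₃) = √(26.04/17.03) = √1.529 = 1.24.

1.24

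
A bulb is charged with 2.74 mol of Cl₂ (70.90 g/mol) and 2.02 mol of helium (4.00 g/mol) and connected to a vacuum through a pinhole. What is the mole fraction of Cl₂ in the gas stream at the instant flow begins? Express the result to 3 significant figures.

0.244

Each component's effusion rate ∝ (its partial pressure)·(1/√M) ∝ n_i/√M_i.
So x_Cl₂ in the escaping gas = (n_Cl₂/√M_Cl₂) / Σ(n_i/√M_i)
= (2.74/√70.90) / (2.74/√70.90 + 2.02/√4.00) = 0.3254/(0.3254 + 1.010) = 0.244.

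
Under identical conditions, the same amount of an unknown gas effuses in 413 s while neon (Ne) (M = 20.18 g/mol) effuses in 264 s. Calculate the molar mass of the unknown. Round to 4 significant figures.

By Graham's law, t_X/t_Ne = √(M_X/M_Ne).
413/264 = 1.564 = √(M_X/20.18)
M_X = 20.18 × 1.564² = 20.18 × 2.447 = 49.39 g/mol

49.39 g/mol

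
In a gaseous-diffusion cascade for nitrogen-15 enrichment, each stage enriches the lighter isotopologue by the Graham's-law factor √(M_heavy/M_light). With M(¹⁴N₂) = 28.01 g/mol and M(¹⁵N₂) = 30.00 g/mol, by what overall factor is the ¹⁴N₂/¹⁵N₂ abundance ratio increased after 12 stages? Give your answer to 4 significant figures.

1.510

The single-stage factor is √(M_heavy/M_light), so 12 stages give [√(30.00/28.01)]^12 = (30.00/28.01)^(12/2).
= 1.07105^6 = 1.510.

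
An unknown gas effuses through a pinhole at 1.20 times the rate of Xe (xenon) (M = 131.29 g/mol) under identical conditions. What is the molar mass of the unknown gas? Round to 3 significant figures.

By Graham's law, rate_X/rate_Xe = √(M_Xe/M_X).
1.20 = √(131.29/M_X)
M_X = 131.29 / 1.20² = 131.29 / 1.440 = 91.2 g/mol

91.2 g/mol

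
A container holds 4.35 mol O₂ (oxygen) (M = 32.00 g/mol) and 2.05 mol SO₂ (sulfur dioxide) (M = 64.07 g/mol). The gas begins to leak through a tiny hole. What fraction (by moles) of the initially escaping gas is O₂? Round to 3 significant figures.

0.750

Rate_i ∝ x_i/√M_i (Graham's law weighted by mole fraction), so the effusate composition follows n_i/√M_i.
Mole fraction of O₂ in the effusate = (n_O₂/√M_O₂) / (n_O₂/√M_O₂ + n_SO₂/√M_SO₂)
= (4.35/√32.00) / (4.35/√32.00 + 2.05/√64.07) = 0.7690/(0.7690 + 0.2561) = 0.750.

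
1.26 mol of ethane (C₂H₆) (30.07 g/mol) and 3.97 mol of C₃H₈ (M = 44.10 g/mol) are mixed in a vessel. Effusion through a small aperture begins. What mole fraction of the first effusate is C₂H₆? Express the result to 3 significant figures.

Effusion rate of each component ∝ n_i/√M_i (partial pressure × 1/√M).
x_C₂H₆(eff) = (n_C₂H₆/√M_C₂H₆) / (n_C₂H₆/√M_C₂H₆ + n_C₃H₈/√M_C₃H₈)
= (1.26/√30.07) / (1.26/√30.07 + 3.97/√44.10) = 0.2298/(0.2298 + 0.5978) = 0.278.

0.278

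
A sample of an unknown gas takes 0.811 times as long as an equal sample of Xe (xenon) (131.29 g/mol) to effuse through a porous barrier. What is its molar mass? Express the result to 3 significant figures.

Graham's law gives t_X/t_Xe = √(M_X/M_Xe).
0.811 = √(M_X/131.29)
M_X = 131.29 × 0.811² = 131.29 × 0.6577 = 86.4 g/mol

86.4 g/mol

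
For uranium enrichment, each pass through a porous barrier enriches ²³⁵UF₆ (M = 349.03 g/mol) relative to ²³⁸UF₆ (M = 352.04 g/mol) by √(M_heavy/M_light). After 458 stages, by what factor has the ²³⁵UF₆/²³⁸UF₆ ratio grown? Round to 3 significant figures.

7.14

Each stage multiplies the ratio by α = √(352.04/349.03), so after 458 stages the overall factor is α^458 = (352.04/349.03)^(458/2).
= 1.00862^229 = 7.14.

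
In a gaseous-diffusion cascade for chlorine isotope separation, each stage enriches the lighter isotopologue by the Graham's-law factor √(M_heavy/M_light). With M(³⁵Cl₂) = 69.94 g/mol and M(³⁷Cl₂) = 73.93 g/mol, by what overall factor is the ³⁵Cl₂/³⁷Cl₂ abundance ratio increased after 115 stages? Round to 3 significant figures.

After 115 stages the ratio has grown by (√(73.93/69.94))^115 = (73.93/69.94)^(115/2).
= 1.05705^(115/2) = 24.3.

24.3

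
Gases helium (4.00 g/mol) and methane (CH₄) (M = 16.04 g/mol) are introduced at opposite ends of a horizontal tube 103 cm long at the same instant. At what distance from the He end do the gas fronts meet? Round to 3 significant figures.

Distances travelled in equal time are proportional to diffusion rates, so d_He/d_CH₄ = √(M_CH₄/M_He) = √(16.04/4.00) = 2.002.
With d_He + d_CH₄ = 103 cm, d_CH₄ = 103/(1 + 2.002) = 34.30 cm.
d_He = 103 − 34.30 = 68.7 cm.

68.7 cm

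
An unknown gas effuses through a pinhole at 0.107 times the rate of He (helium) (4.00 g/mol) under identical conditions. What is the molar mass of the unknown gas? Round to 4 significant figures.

349.4 g/mol

By Graham's law, rate_X/rate_He = √(M_He/M_X).
0.107 = √(4.00/M_X)
M_X = 4.00 / 0.107² = 4.00 / 0.01145 = 349.4 g/mol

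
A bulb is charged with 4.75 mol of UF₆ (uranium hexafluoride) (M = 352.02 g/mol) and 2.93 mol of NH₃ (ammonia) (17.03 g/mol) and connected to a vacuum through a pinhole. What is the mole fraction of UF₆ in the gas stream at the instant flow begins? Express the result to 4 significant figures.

Effusion rate of each component ∝ n_i/√M_i (partial pressure × 1/√M).
x_UF₆(eff) = (n_UF₆/√M_UF₆) / (n_UF₆/√M_UF₆ + n_NH₃/√M_NH₃)
= (4.75/√352.02) / (4.75/√352.02 + 2.93/√17.03) = 0.2532/(0.2532 + 0.7100) = 0.2628.

0.2628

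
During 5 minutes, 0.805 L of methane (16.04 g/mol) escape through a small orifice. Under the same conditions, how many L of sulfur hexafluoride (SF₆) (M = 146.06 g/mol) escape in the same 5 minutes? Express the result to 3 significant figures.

0.267 L

Graham's law gives rate_SF₆/rate_CH₄ = √(M_CH₄/M_SF₆) = √(16.04/146.06) = √0.1098 = 0.3314.
So the volume for SF₆ is 0.805 × 0.3314 = 0.267 L.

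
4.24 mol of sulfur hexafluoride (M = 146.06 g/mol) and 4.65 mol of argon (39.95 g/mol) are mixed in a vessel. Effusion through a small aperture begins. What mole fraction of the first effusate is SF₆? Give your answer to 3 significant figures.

0.323

Rate_i ∝ x_i/√M_i (Graham's law weighted by mole fraction), so the effusate composition follows n_i/√M_i.
Mole fraction of SF₆ in the effusate = (n_SF₆/√M_SF₆) / (n_SF₆/√M_SF₆ + n_Ar/√M_Ar)
= (4.24/√146.06) / (4.24/√146.06 + 4.65/√39.95) = 0.3508/(0.3508 + 0.7357) = 0.323.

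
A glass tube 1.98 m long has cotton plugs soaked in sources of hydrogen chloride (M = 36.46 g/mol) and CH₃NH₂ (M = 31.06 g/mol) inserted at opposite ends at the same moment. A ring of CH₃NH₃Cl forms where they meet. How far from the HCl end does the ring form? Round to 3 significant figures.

0.950 m

Distances travelled in equal time are proportional to diffusion rates, so d_HCl/d_CH₃NH₂ = √(M_CH₃NH₂/M_HCl) = √(31.06/36.46) = 0.9230.
With d_HCl + d_CH₃NH₂ = 1.98 m, d_CH₃NH₂ = 1.98/(1 + 0.9230) = 1.030 m.
d_HCl = 1.98 − 1.030 = 0.950 m.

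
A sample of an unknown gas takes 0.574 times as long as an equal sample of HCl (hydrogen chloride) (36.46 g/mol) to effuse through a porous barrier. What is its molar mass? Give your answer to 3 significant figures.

From Graham's law, t_X/t_HCl = √(M_X/M_HCl).
0.574 = √(M_X/36.46)
M_X = 36.46 × 0.574² = 36.46 × 0.3295 = 12.0 g/mol

12.0 g/mol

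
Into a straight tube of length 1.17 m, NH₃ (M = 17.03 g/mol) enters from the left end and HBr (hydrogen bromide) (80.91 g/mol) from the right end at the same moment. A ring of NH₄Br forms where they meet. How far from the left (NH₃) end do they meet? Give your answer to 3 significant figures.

Graham's law gives d_NH₃/d_HBr = rate_NH₃/rate_HBr = √(M_HBr/M_NH₃) = √(80.91/17.03) = 2.180.
With d_NH₃ + d_HBr = 1.17 m, d_HBr = 1.17/(1 + 2.180) = 0.3680 m.
d_NH₃ = 1.17 − 0.3680 = 0.802 m.

0.802 m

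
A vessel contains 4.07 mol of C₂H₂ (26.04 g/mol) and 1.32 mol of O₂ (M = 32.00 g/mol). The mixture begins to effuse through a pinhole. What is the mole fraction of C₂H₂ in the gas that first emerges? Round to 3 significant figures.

0.774

The effusion rate of species i is ∝ p_i/√M_i ∝ n_i/√M_i.
x_C₂H₂(eff) = (n_C₂H₂/√M_C₂H₂) / (n_C₂H₂/√M_C₂H₂ + n_O₂/√M_O₂)
= (4.07/√26.04) / (4.07/√26.04 + 1.32/√32.00) = 0.7976/(0.7976 + 0.2333) = 0.774.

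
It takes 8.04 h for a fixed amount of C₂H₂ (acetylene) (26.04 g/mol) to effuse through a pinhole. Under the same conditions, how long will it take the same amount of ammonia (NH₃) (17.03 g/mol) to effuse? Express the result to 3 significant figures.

Since effusion rate ∝ 1/√M, t_NH₃/t_C₂H₂ = √(M_NH₃/M_C₂H₂) = √(17.03/26.04) = √0.6540 = 0.8087.
So the time for NH₃ is 8.04 × 0.8087 = 6.50 h.

6.50 h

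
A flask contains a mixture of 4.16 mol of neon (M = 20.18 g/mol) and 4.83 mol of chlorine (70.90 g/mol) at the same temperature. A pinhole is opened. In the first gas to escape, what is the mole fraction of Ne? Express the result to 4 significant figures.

Each component's effusion rate ∝ (its partial pressure)·(1/√M) ∝ n_i/√M_i.
So x_Ne in the escaping gas = (n_Ne/√M_Ne) / Σ(n_i/√M_i)
= (4.16/√20.18) / (4.16/√20.18 + 4.83/√70.90) = 0.9260/(0.9260 + 0.5736) = 0.6175.

0.6175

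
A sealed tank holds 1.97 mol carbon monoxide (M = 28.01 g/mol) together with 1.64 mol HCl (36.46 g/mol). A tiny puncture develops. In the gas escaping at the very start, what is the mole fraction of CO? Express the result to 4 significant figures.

0.5781

The effusion rate of species i is ∝ p_i/√M_i ∝ n_i/√M_i.
Mole fraction of CO in the effusate = (n_CO/√M_CO) / (n_CO/√M_CO + n_HCl/√M_HCl)
= (1.97/√28.01) / (1.97/√28.01 + 1.64/√36.46) = 0.3722/(0.3722 + 0.2716) = 0.5781.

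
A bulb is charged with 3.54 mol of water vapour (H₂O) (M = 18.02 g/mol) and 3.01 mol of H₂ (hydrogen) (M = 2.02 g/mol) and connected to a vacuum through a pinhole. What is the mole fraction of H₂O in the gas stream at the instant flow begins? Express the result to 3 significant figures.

0.283

Rate_i ∝ x_i/√M_i (Graham's law weighted by mole fraction), so the effusate composition follows n_i/√M_i.
Mole fraction of H₂O in the effusate = (n_H₂O/√M_H₂O) / (n_H₂O/√M_H₂O + n_H₂/√M_H₂)
= (3.54/√18.02) / (3.54/√18.02 + 3.01/√2.02) = 0.8339/(0.8339 + 2.118) = 0.283.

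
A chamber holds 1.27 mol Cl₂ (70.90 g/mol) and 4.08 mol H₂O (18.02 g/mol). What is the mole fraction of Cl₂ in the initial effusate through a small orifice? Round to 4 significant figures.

Rate_i ∝ x_i/√M_i (Graham's law weighted by mole fraction), so the effusate composition follows n_i/√M_i.
Mole fraction of Cl₂ in the effusate = (n_Cl₂/√M_Cl₂) / (n_Cl₂/√M_Cl₂ + n_H₂O/√M_H₂O)
= (1.27/√70.90) / (1.27/√70.90 + 4.08/√18.02) = 0.1508/(0.1508 + 0.9611) = 0.1356.

0.1356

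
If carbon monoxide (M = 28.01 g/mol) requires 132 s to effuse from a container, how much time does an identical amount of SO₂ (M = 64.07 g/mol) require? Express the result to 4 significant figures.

Since effusion rate ∝ 1/√M, t_SO₂/t_CO = √(M_SO₂/M_CO) = √(64.07/28.01) = √2.287 = 1.512.
So the time for SO₂ is 132 × 1.512 = 199.6 s.

199.6 s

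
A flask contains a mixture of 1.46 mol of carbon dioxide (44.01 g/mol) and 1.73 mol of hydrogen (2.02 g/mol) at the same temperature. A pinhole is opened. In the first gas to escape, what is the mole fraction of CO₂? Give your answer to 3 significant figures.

The effusion rate of species i is ∝ p_i/√M_i ∝ n_i/√M_i.
x_CO₂(eff) = (n_CO₂/√M_CO₂) / (n_CO₂/√M_CO₂ + n_H₂/√M_H₂)
= (1.46/√44.01) / (1.46/√44.01 + 1.73/√2.02) = 0.2201/(0.2201 + 1.217) = 0.153.

0.153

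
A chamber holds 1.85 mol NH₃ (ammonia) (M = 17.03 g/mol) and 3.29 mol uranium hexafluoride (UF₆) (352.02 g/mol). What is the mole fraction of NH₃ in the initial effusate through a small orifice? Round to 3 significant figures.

Rate_i ∝ x_i/√M_i (Graham's law weighted by mole fraction), so the effusate composition follows n_i/√M_i.
So x_NH₃ in the escaping gas = (n_NH₃/√M_NH₃) / Σ(n_i/√M_i)
= (1.85/√17.03) / (1.85/√17.03 + 3.29/√352.02) = 0.4483/(0.4483 + 0.1754) = 0.719.

0.719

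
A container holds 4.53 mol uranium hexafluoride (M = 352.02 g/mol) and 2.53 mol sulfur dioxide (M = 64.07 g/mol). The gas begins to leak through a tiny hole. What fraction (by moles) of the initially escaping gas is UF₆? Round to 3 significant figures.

The effusion rate of species i is ∝ p_i/√M_i ∝ n_i/√M_i.
So x_UF₆ in the escaping gas = (n_UF₆/√M_UF₆) / Σ(n_i/√M_i)
= (4.53/√352.02) / (4.53/√352.02 + 2.53/√64.07) = 0.2414/(0.2414 + 0.3161) = 0.433.

0.433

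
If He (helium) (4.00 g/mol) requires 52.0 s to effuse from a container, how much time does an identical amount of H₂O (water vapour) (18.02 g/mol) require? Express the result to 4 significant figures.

110.4 s

Graham's law gives t_H₂O/t_He = √(M_H₂O/M_He) = √(18.02/4.00) = √4.505 = 2.122.
So the time for H₂O is 52.0 × 2.122 = 110.4 s.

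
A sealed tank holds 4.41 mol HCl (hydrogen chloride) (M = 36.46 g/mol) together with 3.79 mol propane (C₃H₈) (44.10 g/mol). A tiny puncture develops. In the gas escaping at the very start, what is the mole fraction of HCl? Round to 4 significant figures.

0.5613

Rate_i ∝ x_i/√M_i (Graham's law weighted by mole fraction), so the effusate composition follows n_i/√M_i.
x_HCl(eff) = (n_HCl/√M_HCl) / (n_HCl/√M_HCl + n_C₃H₈/√M_C₃H₈)
= (4.41/√36.46) / (4.41/√36.46 + 3.79/√44.10) = 0.7303/(0.7303 + 0.5707) = 0.5613.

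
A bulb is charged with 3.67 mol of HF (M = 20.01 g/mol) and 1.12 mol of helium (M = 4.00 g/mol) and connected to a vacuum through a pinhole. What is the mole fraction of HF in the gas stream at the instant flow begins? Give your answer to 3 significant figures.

0.594

Rate_i ∝ x_i/√M_i (Graham's law weighted by mole fraction), so the effusate composition follows n_i/√M_i.
Mole fraction of HF in the effusate = (n_HF/√M_HF) / (n_HF/√M_HF + n_He/√M_He)
= (3.67/√20.01) / (3.67/√20.01 + 1.12/√4.00) = 0.8204/(0.8204 + 0.5600) = 0.594.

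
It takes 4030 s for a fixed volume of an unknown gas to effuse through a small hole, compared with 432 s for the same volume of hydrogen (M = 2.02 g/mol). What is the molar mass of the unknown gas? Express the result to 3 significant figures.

176 g/mol

Graham's law gives t_X/t_H₂ = √(M_X/M_H₂).
4030/432 = 9.329 = √(M_X/2.02)
M_X = 2.02 × 9.329² = 2.02 × 87.02 = 176 g/mol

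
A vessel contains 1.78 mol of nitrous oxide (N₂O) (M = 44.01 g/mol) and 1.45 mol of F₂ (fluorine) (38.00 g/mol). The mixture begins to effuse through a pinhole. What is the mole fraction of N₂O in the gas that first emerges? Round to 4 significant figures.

Each component's effusion rate ∝ (its partial pressure)·(1/√M) ∝ n_i/√M_i.
x_N₂O(eff) = (n_N₂O/√M_N₂O) / (n_N₂O/√M_N₂O + n_F₂/√M_F₂)
= (1.78/√44.01) / (1.78/√44.01 + 1.45/√38.00) = 0.2683/(0.2683 + 0.2352) = 0.5329.

0.5329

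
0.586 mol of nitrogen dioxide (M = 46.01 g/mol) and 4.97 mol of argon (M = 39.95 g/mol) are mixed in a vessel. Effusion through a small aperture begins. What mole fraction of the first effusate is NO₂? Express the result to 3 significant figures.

0.0990

Rate_i ∝ x_i/√M_i (Graham's law weighted by mole fraction), so the effusate composition follows n_i/√M_i.
Mole fraction of NO₂ in the effusate = (n_NO₂/√M_NO₂) / (n_NO₂/√M_NO₂ + n_Ar/√M_Ar)
= (0.586/√46.01) / (0.586/√46.01 + 4.97/√39.95) = 0.08639/(0.08639 + 0.7863) = 0.0990.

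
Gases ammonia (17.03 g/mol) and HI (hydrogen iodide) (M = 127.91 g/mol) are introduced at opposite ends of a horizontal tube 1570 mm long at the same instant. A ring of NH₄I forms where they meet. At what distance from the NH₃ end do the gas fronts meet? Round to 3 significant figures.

1150 mm

In equal time, each gas travels a distance ∝ its rate ∝ 1/√M, so d_NH₃/d_HI = √(M_HI/M_NH₃) = √(127.91/17.03) = 2.741.
With d_NH₃ + d_HI = 1570 mm, d_HI = 1570/(1 + 2.741) = 419.7 mm.
d_NH₃ = 1570 − 419.7 = 1150 mm.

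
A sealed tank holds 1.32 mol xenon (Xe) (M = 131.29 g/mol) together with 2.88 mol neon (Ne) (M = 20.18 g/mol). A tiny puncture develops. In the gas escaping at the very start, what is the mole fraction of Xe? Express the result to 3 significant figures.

Rate_i ∝ x_i/√M_i (Graham's law weighted by mole fraction), so the effusate composition follows n_i/√M_i.
So x_Xe in the escaping gas = (n_Xe/√M_Xe) / Σ(n_i/√M_i)
= (1.32/√131.29) / (1.32/√131.29 + 2.88/√20.18) = 0.1152/(0.1152 + 0.6411) = 0.152.

0.152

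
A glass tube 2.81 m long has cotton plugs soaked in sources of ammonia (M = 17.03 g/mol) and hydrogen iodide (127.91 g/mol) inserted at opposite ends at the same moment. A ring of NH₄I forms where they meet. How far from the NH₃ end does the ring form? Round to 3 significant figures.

2.06 m

The fronts meet when d_NH₃ + d_HI = L with d_NH₃/d_HI = √(M_HI/M_NH₃) (Graham's law). Here √(M_HI/M_NH₃) = √(127.91/17.03) = 2.741.
With d_NH₃ + d_HI = 2.81 m, d_HI = 2.81/(1 + 2.741) = 0.7512 m.
d_NH₃ = 2.81 − 0.7512 = 2.06 m.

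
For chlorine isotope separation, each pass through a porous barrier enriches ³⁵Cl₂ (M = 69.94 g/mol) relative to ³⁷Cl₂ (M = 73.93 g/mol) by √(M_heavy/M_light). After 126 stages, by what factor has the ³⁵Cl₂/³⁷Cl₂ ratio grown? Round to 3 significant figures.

33.0

The single-stage factor is √(M_heavy/M_light), so 126 stages give [√(73.93/69.94)]^126 = (73.93/69.94)^(126/2).
= 1.05705^63 = 33.0.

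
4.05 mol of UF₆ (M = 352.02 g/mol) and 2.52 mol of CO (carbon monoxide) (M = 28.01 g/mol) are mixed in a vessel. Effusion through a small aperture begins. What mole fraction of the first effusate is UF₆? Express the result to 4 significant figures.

0.3119

Rate_i ∝ x_i/√M_i (Graham's law weighted by mole fraction), so the effusate composition follows n_i/√M_i.
Mole fraction of UF₆ in the effusate = (n_UF₆/√M_UF₆) / (n_UF₆/√M_UF₆ + n_CO/√M_CO)
= (4.05/√352.02) / (4.05/√352.02 + 2.52/√28.01) = 0.2159/(0.2159 + 0.4762) = 0.3119.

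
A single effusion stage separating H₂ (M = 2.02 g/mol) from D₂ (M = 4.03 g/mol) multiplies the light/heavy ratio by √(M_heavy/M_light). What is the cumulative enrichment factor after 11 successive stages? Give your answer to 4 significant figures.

44.64

Each stage multiplies the ratio by α = √(4.03/2.02), so after 11 stages the overall factor is α^11 = (4.03/2.02)^(11/2).
= 1.99505^(11/2) = 44.64.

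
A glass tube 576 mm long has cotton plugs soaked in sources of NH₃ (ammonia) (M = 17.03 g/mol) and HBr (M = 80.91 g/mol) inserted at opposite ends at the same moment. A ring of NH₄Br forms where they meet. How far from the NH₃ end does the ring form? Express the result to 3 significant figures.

395 mm

Graham's law gives d_NH₃/d_HBr = rate_NH₃/rate_HBr = √(M_HBr/M_NH₃) = √(80.91/17.03) = 2.180.
With d_NH₃ + d_HBr = 576 mm, d_HBr = 576/(1 + 2.180) = 181.2 mm.
d_NH₃ = 576 − 181.2 = 395 mm.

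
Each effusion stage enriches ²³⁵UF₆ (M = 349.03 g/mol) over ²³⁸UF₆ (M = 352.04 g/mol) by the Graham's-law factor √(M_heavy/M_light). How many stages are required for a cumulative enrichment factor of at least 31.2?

Single-stage factor α = √(352.04/349.03), so ln α = ½ ln(1.00862) = 0.004293.
Need α^N ≥ 31.2 ⇒ N ≥ ln(31.2) / ln α = 3.440 / 0.004293 = 801.32.
Minimum whole number of stages: N = 802.

802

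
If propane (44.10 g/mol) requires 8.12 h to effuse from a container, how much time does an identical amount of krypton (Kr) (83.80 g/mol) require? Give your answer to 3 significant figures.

11.2 h

Graham's law gives t_Kr/t_C₃H₈ = √(M_Kr/M_C₃H₈) = √(83.80/44.10) = √1.900 = 1.378.
So the time for Kr is 8.12 × 1.378 = 11.2 h.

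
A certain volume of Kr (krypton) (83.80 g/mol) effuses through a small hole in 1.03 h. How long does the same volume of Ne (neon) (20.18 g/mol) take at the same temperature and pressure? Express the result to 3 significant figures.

From Graham's law, t_Ne/t_Kr = √(M_Ne/M_Kr) = √(20.18/83.80) = √0.2408 = 0.4907.
So the time for Ne is 1.03 × 0.4907 = 0.505 h.

0.505 h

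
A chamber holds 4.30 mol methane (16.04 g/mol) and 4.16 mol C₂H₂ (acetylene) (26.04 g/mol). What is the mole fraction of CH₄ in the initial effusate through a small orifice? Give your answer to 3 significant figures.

Effusion rate of each component ∝ n_i/√M_i (partial pressure × 1/√M).
So x_CH₄ in the escaping gas = (n_CH₄/√M_CH₄) / Σ(n_i/√M_i)
= (4.30/√16.04) / (4.30/√16.04 + 4.16/√26.04) = 1.074/(1.074 + 0.8152) = 0.568.

0.568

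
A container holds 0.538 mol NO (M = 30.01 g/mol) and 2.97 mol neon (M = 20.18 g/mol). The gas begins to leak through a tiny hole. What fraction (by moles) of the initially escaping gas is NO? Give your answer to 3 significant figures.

0.129

Each component's effusion rate ∝ (its partial pressure)·(1/√M) ∝ n_i/√M_i.
So x_NO in the escaping gas = (n_NO/√M_NO) / Σ(n_i/√M_i)
= (0.538/√30.01) / (0.538/√30.01 + 2.97/√20.18) = 0.09821/(0.09821 + 0.6611) = 0.129.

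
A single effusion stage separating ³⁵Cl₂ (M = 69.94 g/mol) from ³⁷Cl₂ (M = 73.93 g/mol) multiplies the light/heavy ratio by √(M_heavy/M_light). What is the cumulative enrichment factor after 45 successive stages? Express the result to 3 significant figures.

The single-stage factor is √(M_heavy/M_light), so 45 stages give [√(73.93/69.94)]^45 = (73.93/69.94)^(45/2).
= 1.05705^(45/2) = 3.48.

3.48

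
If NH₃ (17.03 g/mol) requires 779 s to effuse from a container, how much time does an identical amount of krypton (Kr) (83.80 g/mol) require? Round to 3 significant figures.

From Graham's law, t_Kr/t_NH₃ = √(M_Kr/M_NH₃) = √(83.80/17.03) = √4.921 = 2.218.
So the time for Kr is 779 × 2.218 = 1730 s.

1730 s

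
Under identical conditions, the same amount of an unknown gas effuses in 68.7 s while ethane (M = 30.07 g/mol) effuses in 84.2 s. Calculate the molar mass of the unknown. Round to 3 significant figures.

20.0 g/mol

Using Graham's law: t_X/t_C₂H₆ = √(M_X/M_C₂H₆).
68.7/84.2 = 0.8159 = √(M_X/30.07)
M_X = 30.07 × 0.8159² = 30.07 × 0.6657 = 20.0 g/mol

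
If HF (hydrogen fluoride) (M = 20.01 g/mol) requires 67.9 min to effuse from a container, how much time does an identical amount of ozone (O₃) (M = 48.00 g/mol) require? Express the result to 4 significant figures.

Graham's law gives t_O₃/t_HF = √(M_O₃/M_HF) = √(48.00/20.01) = √2.399 = 1.549.
So the time for O₃ is 67.9 × 1.549 = 105.2 min.

105.2 min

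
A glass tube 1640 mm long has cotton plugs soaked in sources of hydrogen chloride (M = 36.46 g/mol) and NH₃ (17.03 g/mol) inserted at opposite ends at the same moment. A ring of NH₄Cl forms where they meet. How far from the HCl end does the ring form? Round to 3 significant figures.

The fronts meet when d_HCl + d_NH₃ = L with d_HCl/d_NH₃ = √(M_NH₃/M_HCl) (Graham's law). Here √(M_NH₃/M_HCl) = √(17.03/36.46) = 0.6834.
With d_HCl + d_NH₃ = 1640 mm, d_NH₃ = 1640/(1 + 0.6834) = 974.2 mm.
d_HCl = 1640 − 974.2 = 666 mm.

666 mm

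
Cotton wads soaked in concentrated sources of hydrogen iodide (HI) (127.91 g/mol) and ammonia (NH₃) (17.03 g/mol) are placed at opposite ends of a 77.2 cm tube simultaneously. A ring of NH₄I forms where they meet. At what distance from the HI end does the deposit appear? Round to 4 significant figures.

Distances travelled in equal time are proportional to diffusion rates, so d_HI/d_NH₃ = √(M_NH₃/M_HI) = √(17.03/127.91) = 0.3649.
With d_HI + d_NH₃ = 77.2 cm, d_NH₃ = 77.2/(1 + 0.3649) = 56.56 cm.
d_HI = 77.2 − 56.56 = 20.64 cm.

20.64 cm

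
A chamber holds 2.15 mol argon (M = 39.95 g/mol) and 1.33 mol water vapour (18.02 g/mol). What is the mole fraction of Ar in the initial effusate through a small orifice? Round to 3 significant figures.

Each component's effusion rate ∝ (its partial pressure)·(1/√M) ∝ n_i/√M_i.
So x_Ar in the escaping gas = (n_Ar/√M_Ar) / Σ(n_i/√M_i)
= (2.15/√39.95) / (2.15/√39.95 + 1.33/√18.02) = 0.3402/(0.3402 + 0.3133) = 0.521.

0.521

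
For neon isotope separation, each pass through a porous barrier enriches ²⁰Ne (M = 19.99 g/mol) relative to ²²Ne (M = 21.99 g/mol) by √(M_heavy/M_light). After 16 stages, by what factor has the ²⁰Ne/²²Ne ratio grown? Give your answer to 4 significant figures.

The single-stage factor is √(M_heavy/M_light), so 16 stages give [√(21.99/19.99)]^16 = (21.99/19.99)^(16/2).
= 1.10005^8 = 2.144.

2.144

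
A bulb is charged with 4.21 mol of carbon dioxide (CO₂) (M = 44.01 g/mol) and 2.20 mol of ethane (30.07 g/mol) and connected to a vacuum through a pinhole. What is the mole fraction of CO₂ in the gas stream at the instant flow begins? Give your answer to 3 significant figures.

0.613

The effusion rate of species i is ∝ p_i/√M_i ∝ n_i/√M_i.
x_CO₂(eff) = (n_CO₂/√M_CO₂) / (n_CO₂/√M_CO₂ + n_C₂H₆/√M_C₂H₆)
= (4.21/√44.01) / (4.21/√44.01 + 2.20/√30.07) = 0.6346/(0.6346 + 0.4012) = 0.613.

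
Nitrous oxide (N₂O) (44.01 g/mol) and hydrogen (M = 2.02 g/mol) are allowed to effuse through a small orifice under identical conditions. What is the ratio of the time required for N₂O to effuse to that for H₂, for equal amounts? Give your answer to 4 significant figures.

From Graham's law, t_N₂O/t_H₂ = √(M_N₂O/M_H₂) = √(44.01/2.02) = √21.79 = 4.668.

4.668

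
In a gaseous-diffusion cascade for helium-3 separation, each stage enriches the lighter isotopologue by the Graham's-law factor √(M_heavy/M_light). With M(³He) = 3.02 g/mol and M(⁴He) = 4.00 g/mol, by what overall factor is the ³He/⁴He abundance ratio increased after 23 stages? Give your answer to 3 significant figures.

After 23 stages the ratio has grown by (√(4.00/3.02))^23 = (4.00/3.02)^(23/2).
= 1.32450^(23/2) = 25.3.

25.3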